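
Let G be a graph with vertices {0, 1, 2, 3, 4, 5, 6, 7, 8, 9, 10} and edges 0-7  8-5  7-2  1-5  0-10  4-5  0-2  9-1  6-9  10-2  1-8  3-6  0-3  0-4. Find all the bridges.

none

The edges on the cycle 0-10-2-0 are not bridges since each lies on that cycle.
Every edge lies on some cycle, so there are no bridges.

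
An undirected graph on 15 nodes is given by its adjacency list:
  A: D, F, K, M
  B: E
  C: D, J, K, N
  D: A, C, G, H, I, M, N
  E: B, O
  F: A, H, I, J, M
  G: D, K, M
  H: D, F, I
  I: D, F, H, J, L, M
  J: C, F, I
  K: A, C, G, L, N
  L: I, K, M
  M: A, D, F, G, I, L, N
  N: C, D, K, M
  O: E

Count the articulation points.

1

Removing E increases the component count from 2 to 3, so E is a cut vertex.
By contrast removing B leaves 2 components; it is not a cut vertex. No other vertex is a cut vertex either.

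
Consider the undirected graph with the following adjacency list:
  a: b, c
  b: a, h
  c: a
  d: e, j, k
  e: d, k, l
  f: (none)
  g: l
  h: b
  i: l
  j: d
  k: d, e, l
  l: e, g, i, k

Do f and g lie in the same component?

The component containing f is {f}, and g is not in it.

No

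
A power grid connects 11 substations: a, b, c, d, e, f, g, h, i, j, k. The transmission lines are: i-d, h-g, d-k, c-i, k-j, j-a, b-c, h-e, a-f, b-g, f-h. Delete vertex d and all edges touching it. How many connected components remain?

1

With d gone, the remaining components are: {a, b, c, e, f, g, h, i, j, k}.
That is 1 component.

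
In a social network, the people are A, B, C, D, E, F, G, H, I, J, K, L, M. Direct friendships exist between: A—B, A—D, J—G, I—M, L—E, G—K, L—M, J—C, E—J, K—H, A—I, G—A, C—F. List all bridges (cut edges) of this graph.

The edges on the cycle L-E-J-G-A-I-M-L are not bridges since each lies on that cycle.
But removing C—F disconnects C from F; removing K—G disconnects K from G; removing K—H disconnects K from H; removing J—C disconnects J from C — these are bridges.
In total 6 edges are bridges.

A-B, A-D, C-F, C-J, G-K, H-K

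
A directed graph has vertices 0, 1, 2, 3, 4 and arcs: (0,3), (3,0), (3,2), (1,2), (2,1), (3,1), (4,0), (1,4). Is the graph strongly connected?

From 0 we can reach every vertex (0, 1, 2, 3, 4), and every vertex can reach 0 (0, 1, 2, 3, 4). So the whole graph is one strongly connected component.

Yes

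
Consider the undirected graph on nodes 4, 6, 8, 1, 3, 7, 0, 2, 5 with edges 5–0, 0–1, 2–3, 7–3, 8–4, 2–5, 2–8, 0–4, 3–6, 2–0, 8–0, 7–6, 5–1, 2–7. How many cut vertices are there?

1

Removing 2 increases the component count from 1 to 2, so 2 is a cut vertex.
By contrast removing 6 leaves 1 component; it is not a cut vertex. No other vertex is a cut vertex either.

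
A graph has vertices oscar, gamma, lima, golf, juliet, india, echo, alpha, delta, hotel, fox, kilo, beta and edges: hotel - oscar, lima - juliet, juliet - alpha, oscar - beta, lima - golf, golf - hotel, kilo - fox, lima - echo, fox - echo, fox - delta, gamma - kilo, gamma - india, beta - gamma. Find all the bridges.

alpha-juliet, delta-fox, gamma-india, juliet-lima

The edges on the cycle lima-golf-hotel-oscar-beta-gamma-kilo-fox-echo-lima are not bridges since each lies on that cycle.
But removing delta - fox disconnects delta from fox; removing india - gamma disconnects india from gamma; removing juliet - alpha disconnects juliet from alpha; removing lima - juliet disconnects lima from juliet — these are bridges.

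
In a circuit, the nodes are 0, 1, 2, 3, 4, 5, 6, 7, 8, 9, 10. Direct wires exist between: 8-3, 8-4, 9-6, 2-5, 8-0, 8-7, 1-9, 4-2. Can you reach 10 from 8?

No

The component containing 8 is {0, 2, 3, 4, 5, 7, 8}, and 10 is not in it.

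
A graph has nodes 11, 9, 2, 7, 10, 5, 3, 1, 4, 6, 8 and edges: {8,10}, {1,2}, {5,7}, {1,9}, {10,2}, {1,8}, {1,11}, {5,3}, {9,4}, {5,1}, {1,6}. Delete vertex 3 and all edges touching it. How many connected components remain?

1

With 3 gone, the remaining components are: {1, 2, 4, 5, 6, 7, 8, 9, 10, 11}.
That is 1 component.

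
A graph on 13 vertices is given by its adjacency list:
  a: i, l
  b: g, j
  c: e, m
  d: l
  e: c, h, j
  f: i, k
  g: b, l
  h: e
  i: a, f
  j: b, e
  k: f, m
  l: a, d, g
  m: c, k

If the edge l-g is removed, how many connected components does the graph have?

l and g are still connected via l-a-i-f-k-m-c-e-j-b-g, so the component count stays at 1.

1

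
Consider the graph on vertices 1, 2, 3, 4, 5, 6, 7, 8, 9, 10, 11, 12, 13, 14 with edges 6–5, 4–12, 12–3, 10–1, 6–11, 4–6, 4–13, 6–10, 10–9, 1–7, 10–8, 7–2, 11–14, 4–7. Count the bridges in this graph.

The edges on the cycle 4-6-10-1-7-4 are not bridges since each lies on that cycle.
But removing 2–7 disconnects 2 from 7; removing 10–8 disconnects 10 from 8; removing 11–14 disconnects 11 from 14; removing 6–11 disconnects 6 from 11 — these are bridges.
In total 9 edges are bridges.

9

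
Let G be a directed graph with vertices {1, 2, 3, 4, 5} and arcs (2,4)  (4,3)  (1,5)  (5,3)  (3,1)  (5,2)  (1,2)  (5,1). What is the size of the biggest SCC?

{1, 2, 3, 4, 5} are all mutually reachable — one SCC of size 5.
The largest has 5 vertices.

5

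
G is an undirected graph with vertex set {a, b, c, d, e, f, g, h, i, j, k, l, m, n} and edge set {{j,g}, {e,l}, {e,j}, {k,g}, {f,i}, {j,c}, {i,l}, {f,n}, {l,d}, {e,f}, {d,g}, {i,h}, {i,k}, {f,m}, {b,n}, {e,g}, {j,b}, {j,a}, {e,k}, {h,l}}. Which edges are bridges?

a-j, c-j, f-m

The edges on the cycle e-j-b-n-f-e are not bridges since each lies on that cycle.
But removing j-a disconnects j from a; removing m-f disconnects m from f; removing j-c disconnects j from c — these are bridges.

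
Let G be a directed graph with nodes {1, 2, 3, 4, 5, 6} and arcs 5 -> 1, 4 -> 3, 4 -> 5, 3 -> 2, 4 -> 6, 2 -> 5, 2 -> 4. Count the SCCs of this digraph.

4

{2, 3, 4} are all mutually reachable — one SCC of size 3.
{6} is an SCC by itself.
{1} is an SCC by itself.
{5} is an SCC by itself.
That gives 4 strongly connected components.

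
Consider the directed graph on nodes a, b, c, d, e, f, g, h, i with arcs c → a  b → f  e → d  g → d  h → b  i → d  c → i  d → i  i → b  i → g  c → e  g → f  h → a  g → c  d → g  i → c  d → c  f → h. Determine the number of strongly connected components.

3

{c, d, e, g, i} are all mutually reachable — one SCC of size 5.
{b, f, h} are all mutually reachable — one SCC of size 3.
{a} is an SCC by itself.
That gives 3 strongly connected components.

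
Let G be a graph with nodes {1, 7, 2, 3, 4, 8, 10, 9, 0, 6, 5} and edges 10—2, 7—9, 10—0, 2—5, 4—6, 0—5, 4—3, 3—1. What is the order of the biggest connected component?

8 is isolated — a component by itself.
Starting from 7 we can reach 7, 9. That is one component of size 2.
Starting from 1 we can reach 1, 3, 4, 6. That is one component of size 4.
Starting from 0 we can reach 0, 2, 5, 10. That is one component of size 4.
The largest has 4 vertices.

4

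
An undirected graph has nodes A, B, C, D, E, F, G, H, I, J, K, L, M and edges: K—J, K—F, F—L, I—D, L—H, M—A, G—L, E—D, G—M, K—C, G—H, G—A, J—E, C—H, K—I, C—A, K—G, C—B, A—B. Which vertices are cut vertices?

K

Removing K increases the component count from 1 to 2, so K is a cut vertex.
By contrast removing H leaves 1 component; it is not a cut vertex. No other vertex is a cut vertex either.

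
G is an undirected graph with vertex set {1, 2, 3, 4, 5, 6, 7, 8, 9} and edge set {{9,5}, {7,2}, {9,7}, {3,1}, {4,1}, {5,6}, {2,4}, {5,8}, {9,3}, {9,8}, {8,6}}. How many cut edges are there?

0

The edges on the cycle 9-5-6-8-9 are not bridges since each lies on that cycle.
Every edge lies on some cycle, so there are no bridges.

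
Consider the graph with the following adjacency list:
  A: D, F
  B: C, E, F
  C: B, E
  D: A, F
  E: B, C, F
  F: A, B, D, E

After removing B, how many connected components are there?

With B gone, the remaining components are: {A, C, D, E, F}.
That is 1 component.

1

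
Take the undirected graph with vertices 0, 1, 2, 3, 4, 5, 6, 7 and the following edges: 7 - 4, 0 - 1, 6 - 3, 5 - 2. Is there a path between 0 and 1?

Yes

From 0 we can reach 0, 1, which includes 1.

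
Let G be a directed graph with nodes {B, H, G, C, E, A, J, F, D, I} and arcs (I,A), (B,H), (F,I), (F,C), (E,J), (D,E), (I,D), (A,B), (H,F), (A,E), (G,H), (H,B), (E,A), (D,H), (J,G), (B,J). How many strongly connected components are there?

2

{A, B, D, E, F, G, H, I, J} are all mutually reachable — one SCC of size 9.
{C} is an SCC by itself.
That gives 2 strongly connected components.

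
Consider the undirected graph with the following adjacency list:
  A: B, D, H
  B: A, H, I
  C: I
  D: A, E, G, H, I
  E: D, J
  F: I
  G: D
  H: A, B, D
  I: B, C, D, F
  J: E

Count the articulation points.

Removing D increases the component count from 1 to 3, so D is a cut vertex.
Removing E increases the component count from 1 to 2, so E is a cut vertex.
Removing I increases the component count from 1 to 3, so I is a cut vertex.
By contrast removing H leaves 1 component; it is not a cut vertex. No other vertex is a cut vertex either.

3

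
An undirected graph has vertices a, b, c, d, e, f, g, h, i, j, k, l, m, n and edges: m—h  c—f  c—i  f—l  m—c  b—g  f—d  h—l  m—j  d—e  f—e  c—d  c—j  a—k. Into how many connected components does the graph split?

n is isolated — a component by itself.
Starting from a we can reach a, k. That is one component of size 2.
Starting from b we can reach b, g. That is one component of size 2.
Starting from c we can reach c, d, e, f, h, i, j, l, m. That is one component of size 9.
Total: 4 components.

4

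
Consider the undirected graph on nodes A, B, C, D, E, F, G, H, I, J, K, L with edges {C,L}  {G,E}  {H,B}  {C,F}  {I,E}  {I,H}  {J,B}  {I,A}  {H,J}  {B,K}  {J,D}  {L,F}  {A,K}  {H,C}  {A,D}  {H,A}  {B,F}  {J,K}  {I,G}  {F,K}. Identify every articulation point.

Removing I increases the component count from 1 to 2, so I is a cut vertex.
By contrast removing B leaves 1 component; it is not a cut vertex. No other vertex is a cut vertex either.

I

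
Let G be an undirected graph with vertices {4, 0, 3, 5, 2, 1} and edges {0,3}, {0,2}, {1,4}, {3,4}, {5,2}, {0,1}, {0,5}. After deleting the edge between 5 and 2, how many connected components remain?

1

5 and 2 are still connected via 5-0-2, so the component count stays at 1.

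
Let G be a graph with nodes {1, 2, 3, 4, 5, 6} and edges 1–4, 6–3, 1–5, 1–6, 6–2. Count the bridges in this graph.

5

removing 1–6 disconnects 1 from 6; removing 3–6 disconnects 3 from 6; removing 2–6 disconnects 2 from 6; removing 1–4 disconnects 1 from 4 — these are bridges.
In total 5 edges are bridges.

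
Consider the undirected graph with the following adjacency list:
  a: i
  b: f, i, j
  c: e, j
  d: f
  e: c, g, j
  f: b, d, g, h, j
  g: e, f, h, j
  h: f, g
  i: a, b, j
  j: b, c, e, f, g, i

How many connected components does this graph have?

Starting from a we can reach a, b, c, d, e, f, g, h, i, j. That is one component of size 10.
Total: 1 component.

1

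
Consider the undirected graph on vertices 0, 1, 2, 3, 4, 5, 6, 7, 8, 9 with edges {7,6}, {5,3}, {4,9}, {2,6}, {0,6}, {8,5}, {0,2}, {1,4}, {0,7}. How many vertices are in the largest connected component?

4

Starting from 1 we can reach 1, 4, 9. That is one component of size 3.
Starting from 3 we can reach 3, 5, 8. That is one component of size 3.
Starting from 0 we can reach 0, 2, 6, 7. That is one component of size 4.
The largest has 4 vertices.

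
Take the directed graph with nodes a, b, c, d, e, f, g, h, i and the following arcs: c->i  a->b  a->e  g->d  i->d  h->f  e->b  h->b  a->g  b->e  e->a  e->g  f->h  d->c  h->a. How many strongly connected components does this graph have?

4

{a, b, e} are all mutually reachable — one SCC of size 3.
{c, d, i} are all mutually reachable — one SCC of size 3.
{f, h} are all mutually reachable — one SCC of size 2.
{g} is an SCC by itself.
That gives 4 strongly connected components.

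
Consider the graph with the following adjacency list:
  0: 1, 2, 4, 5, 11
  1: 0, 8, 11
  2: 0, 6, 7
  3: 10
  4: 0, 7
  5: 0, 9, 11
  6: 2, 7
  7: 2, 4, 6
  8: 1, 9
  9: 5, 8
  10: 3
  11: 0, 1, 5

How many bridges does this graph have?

The edges on the cycle 0-1-8-9-5-0 are not bridges since each lies on that cycle.
But removing 10-3 disconnects 10 from 3 — this is a bridge.

1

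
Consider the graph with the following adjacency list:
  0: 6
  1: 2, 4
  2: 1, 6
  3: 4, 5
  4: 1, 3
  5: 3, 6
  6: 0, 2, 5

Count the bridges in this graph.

1

The edges on the cycle 3-4-1-2-6-5-3 are not bridges since each lies on that cycle.
But removing 6-0 disconnects 6 from 0 — this is a bridge.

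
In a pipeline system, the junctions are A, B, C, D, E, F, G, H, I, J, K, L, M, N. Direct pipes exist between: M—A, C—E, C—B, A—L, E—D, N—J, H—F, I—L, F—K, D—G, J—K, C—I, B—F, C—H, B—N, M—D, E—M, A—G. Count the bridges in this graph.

The edges on the cycle B-N-J-K-F-B are not bridges since each lies on that cycle.
Every edge lies on some cycle, so there are no bridges.

0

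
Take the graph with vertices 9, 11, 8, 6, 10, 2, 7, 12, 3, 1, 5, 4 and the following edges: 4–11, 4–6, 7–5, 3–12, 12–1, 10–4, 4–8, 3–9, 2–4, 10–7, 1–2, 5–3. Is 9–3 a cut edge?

Removing 9–3 leaves no path between 9 and 3: the component count goes from 1 to 2. So it is a bridge.

Yes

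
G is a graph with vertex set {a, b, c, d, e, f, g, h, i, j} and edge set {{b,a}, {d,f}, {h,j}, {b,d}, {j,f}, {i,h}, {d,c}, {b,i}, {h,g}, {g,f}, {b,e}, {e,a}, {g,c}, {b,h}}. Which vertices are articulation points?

b

Removing b increases the component count from 1 to 2, so b is a cut vertex.
By contrast removing c leaves 1 component; it is not a cut vertex. No other vertex is a cut vertex either.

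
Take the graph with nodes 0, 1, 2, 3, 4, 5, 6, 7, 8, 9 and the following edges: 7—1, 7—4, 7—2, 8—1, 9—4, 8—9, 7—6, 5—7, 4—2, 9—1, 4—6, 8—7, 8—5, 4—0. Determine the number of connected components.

2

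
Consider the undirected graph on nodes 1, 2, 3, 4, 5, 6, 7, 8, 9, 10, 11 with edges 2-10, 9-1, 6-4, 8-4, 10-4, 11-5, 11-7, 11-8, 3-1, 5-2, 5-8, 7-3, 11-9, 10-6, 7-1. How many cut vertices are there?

1

Removing 11 increases the component count from 1 to 2, so 11 is a cut vertex.
By contrast removing 9 leaves 1 component; it is not a cut vertex. No other vertex is a cut vertex either.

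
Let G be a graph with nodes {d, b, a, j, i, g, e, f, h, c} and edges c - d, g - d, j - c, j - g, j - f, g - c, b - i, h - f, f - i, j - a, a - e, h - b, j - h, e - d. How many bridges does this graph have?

0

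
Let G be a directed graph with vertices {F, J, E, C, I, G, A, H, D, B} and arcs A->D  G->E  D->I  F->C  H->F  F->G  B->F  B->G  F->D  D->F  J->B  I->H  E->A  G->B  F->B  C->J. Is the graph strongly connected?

From I we can reach every vertex (A, B, C, D, E, F, G, H, I, J), and every vertex can reach I (A, B, C, D, E, F, G, H, I, J). So the whole graph is one strongly connected component.

Yes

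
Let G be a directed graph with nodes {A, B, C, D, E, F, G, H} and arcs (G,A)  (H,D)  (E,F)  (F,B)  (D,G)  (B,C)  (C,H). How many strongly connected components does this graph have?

{E} is an SCC by itself.
{C} is an SCC by itself.
{D} is an SCC by itself.
{F} is an SCC by itself.
{G} is an SCC by itself.
(and 3 more singleton SCCs)
That gives 8 strongly connected components.

8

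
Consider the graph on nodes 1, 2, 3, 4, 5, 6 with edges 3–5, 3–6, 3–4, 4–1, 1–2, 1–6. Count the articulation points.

2

Removing 1 increases the component count from 1 to 2, so 1 is a cut vertex.
Removing 3 increases the component count from 1 to 2, so 3 is a cut vertex.
By contrast removing 4 leaves 1 component; it is not a cut vertex. No other vertex is a cut vertex either.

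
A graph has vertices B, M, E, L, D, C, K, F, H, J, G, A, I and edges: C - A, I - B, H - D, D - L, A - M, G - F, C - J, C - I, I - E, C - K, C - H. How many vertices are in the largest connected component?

11

Starting from F we can reach F, G. That is one component of size 2.
Starting from A we can reach A, B, C, D, E, H, I, J, K, L, M. That is one component of size 11.
The largest has 11 vertices.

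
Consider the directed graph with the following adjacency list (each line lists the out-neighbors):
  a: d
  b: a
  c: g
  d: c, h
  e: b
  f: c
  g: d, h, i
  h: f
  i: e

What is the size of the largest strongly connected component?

9

{a, b, c, d, e, f, g, h, i} are all mutually reachable — one SCC of size 9.
The largest has 9 vertices.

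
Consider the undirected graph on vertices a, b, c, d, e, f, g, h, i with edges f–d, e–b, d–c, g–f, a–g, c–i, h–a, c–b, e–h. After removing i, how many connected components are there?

With i gone, the remaining components are: {a, b, c, d, e, f, g, h}.
That is 1 component.

1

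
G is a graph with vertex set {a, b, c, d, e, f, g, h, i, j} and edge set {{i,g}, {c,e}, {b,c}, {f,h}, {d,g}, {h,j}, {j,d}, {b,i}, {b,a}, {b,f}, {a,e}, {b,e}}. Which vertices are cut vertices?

Removing b increases the component count from 1 to 2, so b is a cut vertex.
By contrast removing c leaves 1 component; it is not a cut vertex. No other vertex is a cut vertex either.

b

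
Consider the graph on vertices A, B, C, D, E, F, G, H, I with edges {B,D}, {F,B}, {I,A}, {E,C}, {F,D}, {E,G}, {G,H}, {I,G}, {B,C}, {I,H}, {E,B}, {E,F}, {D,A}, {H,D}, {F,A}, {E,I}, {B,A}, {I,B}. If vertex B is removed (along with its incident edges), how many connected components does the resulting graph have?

1

With B gone, the remaining components are: {A, C, D, E, F, G, H, I}.
That is 1 component.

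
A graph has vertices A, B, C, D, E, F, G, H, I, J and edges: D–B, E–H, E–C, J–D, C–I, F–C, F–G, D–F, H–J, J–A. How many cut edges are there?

The edges on the cycle E-H-J-D-F-C-E are not bridges since each lies on that cycle.
But removing B–D disconnects B from D; removing C–I disconnects C from I; removing A–J disconnects A from J; removing F–G disconnects F from G — these are bridges.
That makes 4 bridges.

4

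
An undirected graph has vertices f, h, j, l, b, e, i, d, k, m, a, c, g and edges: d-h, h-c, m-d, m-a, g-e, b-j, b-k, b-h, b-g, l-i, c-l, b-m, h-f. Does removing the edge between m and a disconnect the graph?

Yes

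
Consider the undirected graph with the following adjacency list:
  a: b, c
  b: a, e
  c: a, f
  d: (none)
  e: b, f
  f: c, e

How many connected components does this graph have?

2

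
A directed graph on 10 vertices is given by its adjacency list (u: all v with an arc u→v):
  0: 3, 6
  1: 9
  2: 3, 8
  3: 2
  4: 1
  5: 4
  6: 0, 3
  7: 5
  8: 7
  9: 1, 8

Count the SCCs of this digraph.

3

{1, 4, 5, 7, 8, 9} are all mutually reachable — one SCC of size 6.
{2, 3} are all mutually reachable — one SCC of size 2.
{0, 6} are all mutually reachable — one SCC of size 2.
That gives 3 strongly connected components.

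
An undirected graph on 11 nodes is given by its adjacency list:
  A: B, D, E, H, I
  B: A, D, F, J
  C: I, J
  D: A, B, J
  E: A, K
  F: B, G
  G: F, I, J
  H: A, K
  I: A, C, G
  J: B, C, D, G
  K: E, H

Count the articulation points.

Removing A increases the component count from 1 to 2, so A is a cut vertex.
By contrast removing J leaves 1 component; it is not a cut vertex. No other vertex is a cut vertex either.

1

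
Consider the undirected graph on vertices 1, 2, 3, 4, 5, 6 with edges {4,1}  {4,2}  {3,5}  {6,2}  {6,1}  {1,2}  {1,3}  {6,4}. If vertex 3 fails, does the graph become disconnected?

Yes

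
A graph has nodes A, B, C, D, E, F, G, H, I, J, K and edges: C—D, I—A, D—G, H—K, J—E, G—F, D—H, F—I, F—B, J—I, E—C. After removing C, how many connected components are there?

With C gone, the remaining components are: {A, B, D, E, F, G, H, I, J, K}.
That is 1 component.

1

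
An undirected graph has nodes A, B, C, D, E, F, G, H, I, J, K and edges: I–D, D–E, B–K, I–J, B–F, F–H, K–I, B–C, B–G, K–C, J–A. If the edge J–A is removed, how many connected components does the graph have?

Before removal there is 1 component.
J–A is a bridge — removing it separates J's side from A's side.
After removal: 2 components.

2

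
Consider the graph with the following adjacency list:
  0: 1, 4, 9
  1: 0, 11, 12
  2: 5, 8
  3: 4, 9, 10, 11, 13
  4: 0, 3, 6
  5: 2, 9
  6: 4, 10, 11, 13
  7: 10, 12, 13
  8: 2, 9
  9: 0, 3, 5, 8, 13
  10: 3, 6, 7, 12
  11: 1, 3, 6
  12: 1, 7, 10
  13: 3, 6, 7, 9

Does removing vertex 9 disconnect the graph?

Yes

Deleting 9 raises the number of components from 1 to 2, so 9 is a cut vertex.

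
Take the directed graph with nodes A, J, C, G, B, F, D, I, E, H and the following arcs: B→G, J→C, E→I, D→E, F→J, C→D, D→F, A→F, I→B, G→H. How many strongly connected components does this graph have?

{C, D, F, J} are all mutually reachable — one SCC of size 4.
{A} is an SCC by itself.
{G} is an SCC by itself.
{E} is an SCC by itself.
{I} is an SCC by itself.
(and 2 more singleton SCCs)
That gives 7 strongly connected components.

7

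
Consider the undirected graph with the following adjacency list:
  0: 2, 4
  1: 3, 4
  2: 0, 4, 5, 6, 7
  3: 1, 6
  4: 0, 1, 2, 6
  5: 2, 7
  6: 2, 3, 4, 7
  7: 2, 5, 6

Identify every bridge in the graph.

none

The edges on the cycle 2-4-1-3-6-2 are not bridges since each lies on that cycle.
Every edge lies on some cycle, so there are no bridges.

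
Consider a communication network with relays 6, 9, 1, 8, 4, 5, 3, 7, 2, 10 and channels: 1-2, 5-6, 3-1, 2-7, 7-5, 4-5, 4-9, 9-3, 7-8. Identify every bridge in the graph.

5-6, 7-8

The edges on the cycle 4-9-3-1-2-7-5-4 are not bridges since each lies on that cycle.
But removing 6-5 disconnects 6 from 5; removing 7-8 disconnects 7 from 8 — these are bridges.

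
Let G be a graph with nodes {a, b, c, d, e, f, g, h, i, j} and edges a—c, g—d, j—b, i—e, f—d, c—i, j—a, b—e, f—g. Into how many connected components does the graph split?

h is isolated — a component by itself.
Starting from d we can reach d, f, g. That is one component of size 3.
Starting from a we can reach a, b, c, e, i, j. That is one component of size 6.
Total: 3 components.

3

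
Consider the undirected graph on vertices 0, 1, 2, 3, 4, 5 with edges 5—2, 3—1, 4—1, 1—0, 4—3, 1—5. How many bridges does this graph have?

The edges on the cycle 4-3-1-4 are not bridges since each lies on that cycle.
But removing 1—0 disconnects 1 from 0; removing 5—2 disconnects 5 from 2; removing 1—5 disconnects 1 from 5 — these are bridges.
That makes 3 bridges.

3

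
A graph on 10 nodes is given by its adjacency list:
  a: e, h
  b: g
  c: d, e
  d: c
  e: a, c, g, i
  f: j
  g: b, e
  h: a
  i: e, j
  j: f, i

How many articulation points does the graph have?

6

Removing a increases the component count from 1 to 2, so a is a cut vertex.
Removing c increases the component count from 1 to 2, so c is a cut vertex.
Removing e increases the component count from 1 to 4, so e is a cut vertex.
Likewise g, i, j are cut vertices.
By contrast removing f leaves 1 component; it is not a cut vertex. No other vertex is a cut vertex either.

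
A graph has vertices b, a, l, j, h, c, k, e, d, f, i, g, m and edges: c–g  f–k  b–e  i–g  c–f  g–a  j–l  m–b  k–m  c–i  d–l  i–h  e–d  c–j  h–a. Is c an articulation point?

Deleting c raises the number of components from 1 to 2, so c is a cut vertex.

Yes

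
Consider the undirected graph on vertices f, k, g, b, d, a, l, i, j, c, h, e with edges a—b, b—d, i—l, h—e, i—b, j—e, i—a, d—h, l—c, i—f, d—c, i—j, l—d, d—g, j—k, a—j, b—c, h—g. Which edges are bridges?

f-i, j-k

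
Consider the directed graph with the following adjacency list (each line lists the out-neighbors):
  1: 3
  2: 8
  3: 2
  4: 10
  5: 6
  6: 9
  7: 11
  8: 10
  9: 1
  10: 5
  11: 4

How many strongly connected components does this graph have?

{1, 2, 3, 5, 6, 8, 9, 10} are all mutually reachable — one SCC of size 8.
{11} is an SCC by itself.
{4} is an SCC by itself.
{7} is an SCC by itself.
That gives 4 strongly connected components.

4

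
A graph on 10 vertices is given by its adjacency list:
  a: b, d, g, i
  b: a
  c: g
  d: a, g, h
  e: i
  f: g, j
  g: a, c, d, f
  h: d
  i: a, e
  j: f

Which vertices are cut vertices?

a, d, f, g, i

Removing a increases the component count from 1 to 3, so a is a cut vertex.
Removing d increases the component count from 1 to 2, so d is a cut vertex.
Removing f increases the component count from 1 to 2, so f is a cut vertex.
Likewise g, i are cut vertices.
By contrast removing e leaves 1 component; it is not a cut vertex. No other vertex is a cut vertex either.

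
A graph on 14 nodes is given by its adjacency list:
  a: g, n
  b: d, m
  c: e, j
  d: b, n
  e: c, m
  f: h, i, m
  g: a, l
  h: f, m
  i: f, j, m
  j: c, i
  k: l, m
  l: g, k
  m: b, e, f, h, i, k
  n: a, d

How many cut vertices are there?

Removing m increases the component count from 1 to 2, so m is a cut vertex.
By contrast removing c leaves 1 component; it is not a cut vertex. No other vertex is a cut vertex either.

1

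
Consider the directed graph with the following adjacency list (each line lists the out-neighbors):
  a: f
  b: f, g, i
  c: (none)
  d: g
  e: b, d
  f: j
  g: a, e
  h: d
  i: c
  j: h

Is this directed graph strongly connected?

No

There is no directed path from i to h, so the graph is not strongly connected.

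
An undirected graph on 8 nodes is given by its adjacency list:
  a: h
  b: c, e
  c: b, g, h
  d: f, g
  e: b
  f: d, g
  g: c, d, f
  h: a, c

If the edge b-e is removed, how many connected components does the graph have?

2

Before removal there is 1 component.
b-e is a bridge — removing it separates b's side from e's side.
After removal: 2 components.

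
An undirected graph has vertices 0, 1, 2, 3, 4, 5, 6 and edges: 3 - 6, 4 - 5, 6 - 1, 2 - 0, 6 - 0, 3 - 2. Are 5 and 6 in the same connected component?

No

The component containing 5 is {4, 5}, and 6 is not in it.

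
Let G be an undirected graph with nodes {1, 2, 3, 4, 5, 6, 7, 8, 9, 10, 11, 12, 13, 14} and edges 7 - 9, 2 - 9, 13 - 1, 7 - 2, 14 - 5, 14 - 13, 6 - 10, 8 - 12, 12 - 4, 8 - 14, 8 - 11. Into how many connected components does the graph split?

4

3 is isolated — a component by itself.
Starting from 6 we can reach 6, 10. That is one component of size 2.
Starting from 2 we can reach 2, 7, 9. That is one component of size 3.
Starting from 1 we can reach 1, 4, 5, 8, 11, 12, 13, 14. That is one component of size 8.
Total: 4 components.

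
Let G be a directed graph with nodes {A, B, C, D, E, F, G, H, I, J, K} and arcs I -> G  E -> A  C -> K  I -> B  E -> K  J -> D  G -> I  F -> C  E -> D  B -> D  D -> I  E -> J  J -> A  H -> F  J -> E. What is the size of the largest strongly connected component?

4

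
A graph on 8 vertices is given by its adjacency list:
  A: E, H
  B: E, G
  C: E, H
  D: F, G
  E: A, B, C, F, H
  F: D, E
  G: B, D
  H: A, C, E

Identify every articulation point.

E

Removing E increases the component count from 1 to 2, so E is a cut vertex.
By contrast removing D leaves 1 component; it is not a cut vertex. No other vertex is a cut vertex either.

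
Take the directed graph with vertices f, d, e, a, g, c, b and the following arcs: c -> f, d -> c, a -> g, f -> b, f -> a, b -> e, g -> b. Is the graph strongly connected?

There is no directed path from g to c, so the graph is not strongly connected.

No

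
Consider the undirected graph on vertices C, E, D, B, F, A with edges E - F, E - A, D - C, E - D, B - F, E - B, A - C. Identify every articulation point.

Removing E increases the component count from 1 to 2, so E is a cut vertex.
By contrast removing A leaves 1 component; it is not a cut vertex. No other vertex is a cut vertex either.

E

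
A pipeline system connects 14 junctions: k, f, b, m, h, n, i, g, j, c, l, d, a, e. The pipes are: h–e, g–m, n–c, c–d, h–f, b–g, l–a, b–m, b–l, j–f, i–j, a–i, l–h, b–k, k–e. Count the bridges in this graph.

2

The edges on the cycle b-g-m-b are not bridges since each lies on that cycle.
But removing c–d disconnects c from d; removing n–c disconnects n from c — these are bridges.
That makes 2 bridges.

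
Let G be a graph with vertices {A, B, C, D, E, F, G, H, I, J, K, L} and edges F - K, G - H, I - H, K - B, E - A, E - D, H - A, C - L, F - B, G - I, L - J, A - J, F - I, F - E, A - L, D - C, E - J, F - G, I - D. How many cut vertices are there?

1

Removing F increases the component count from 1 to 2, so F is a cut vertex.
By contrast removing I leaves 1 component; it is not a cut vertex. No other vertex is a cut vertex either.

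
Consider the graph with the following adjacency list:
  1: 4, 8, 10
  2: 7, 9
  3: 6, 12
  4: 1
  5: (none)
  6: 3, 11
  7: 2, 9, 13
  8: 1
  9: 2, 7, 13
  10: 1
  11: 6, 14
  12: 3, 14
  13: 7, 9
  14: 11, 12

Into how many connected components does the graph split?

5 is isolated — a component by itself.
Starting from 1 we can reach 1, 4, 8, 10. That is one component of size 4.
Starting from 2 we can reach 2, 7, 9, 13. That is one component of size 4.
Starting from 3 we can reach 3, 6, 11, 12, 14. That is one component of size 5.
Total: 4 components.

4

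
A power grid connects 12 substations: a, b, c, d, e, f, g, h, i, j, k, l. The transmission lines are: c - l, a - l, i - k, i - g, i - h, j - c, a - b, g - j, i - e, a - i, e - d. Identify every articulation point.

Removing a increases the component count from 2 to 3, so a is a cut vertex.
Removing e increases the component count from 2 to 3, so e is a cut vertex.
Removing i increases the component count from 2 to 5, so i is a cut vertex.
By contrast removing d leaves 2 components; it is not a cut vertex. No other vertex is a cut vertex either.

a, e, i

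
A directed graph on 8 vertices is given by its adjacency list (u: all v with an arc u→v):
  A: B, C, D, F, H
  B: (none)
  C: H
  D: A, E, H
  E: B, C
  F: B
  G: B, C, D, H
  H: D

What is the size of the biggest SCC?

{A, C, D, E, H} are all mutually reachable — one SCC of size 5.
{G} is an SCC by itself.
{B} is an SCC by itself.
{F} is an SCC by itself.
The largest has 5 vertices.

5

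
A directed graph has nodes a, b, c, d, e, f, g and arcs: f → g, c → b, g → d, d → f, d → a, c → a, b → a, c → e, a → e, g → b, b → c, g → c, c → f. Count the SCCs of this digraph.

{b, c, d, f, g} are all mutually reachable — one SCC of size 5.
{e} is an SCC by itself.
{a} is an SCC by itself.
That gives 3 strongly connected components.

3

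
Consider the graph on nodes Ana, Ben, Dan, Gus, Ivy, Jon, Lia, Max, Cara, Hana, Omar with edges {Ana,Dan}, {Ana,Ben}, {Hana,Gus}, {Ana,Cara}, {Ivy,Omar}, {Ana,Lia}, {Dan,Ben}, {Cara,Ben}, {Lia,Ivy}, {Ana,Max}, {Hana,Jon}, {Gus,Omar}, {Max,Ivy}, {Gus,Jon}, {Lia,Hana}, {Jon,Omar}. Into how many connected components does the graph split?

Starting from Ana we can reach Ana, Ben, Dan, Gus, Ivy, Jon, Lia, Max, Cara, Hana, Omar. That is one component of size 11.
Total: 1 component.

1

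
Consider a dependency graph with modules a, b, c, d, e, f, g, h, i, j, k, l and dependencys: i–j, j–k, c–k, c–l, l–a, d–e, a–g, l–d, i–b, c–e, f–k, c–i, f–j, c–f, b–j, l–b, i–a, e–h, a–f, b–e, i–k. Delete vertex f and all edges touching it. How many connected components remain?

1

With f gone, the remaining components are: {a, b, c, d, e, g, h, i, j, k, l}.
That is 1 component.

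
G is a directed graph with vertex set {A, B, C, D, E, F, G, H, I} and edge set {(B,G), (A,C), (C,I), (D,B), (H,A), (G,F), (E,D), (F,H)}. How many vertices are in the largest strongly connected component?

{B} is an SCC by itself.
{I} is an SCC by itself.
{G} is an SCC by itself.
{H} is an SCC by itself.
{F} is an SCC by itself.
(and 4 more singleton SCCs)
The largest has 1 vertex.

1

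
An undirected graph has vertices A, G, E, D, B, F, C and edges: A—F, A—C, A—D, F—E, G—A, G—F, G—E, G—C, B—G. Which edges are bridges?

A-D, B-G

The edges on the cycle G-A-C-G are not bridges since each lies on that cycle.
But removing A—D disconnects A from D; removing G—B disconnects G from B — these are bridges.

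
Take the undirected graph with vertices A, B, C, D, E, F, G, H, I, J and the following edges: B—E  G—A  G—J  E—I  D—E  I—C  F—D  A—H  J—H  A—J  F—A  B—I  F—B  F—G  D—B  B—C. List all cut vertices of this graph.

F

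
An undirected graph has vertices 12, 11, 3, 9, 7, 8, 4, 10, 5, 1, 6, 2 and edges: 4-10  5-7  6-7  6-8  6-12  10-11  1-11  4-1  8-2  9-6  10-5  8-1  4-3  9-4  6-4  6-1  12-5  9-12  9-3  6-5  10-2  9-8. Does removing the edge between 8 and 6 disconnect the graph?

No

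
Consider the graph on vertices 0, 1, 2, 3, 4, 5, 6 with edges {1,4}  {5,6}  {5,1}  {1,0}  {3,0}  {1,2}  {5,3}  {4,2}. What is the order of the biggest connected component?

Starting from 0 we can reach 0, 1, 2, 3, 4, 5, 6. That is one component of size 7.
The largest has 7 vertices.

7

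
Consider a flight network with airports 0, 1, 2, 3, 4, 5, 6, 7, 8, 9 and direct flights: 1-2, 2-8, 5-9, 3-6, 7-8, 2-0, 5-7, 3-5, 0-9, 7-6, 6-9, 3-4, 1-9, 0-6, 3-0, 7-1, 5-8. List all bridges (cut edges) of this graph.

3-4

The edges on the cycle 7-1-2-8-7 are not bridges since each lies on that cycle.
But removing 3-4 disconnects 3 from 4 — this is a bridge.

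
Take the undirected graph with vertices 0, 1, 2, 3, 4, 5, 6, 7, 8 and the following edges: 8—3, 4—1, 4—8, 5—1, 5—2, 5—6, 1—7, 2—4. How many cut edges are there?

The edges on the cycle 5-2-4-1-5 are not bridges since each lies on that cycle.
But removing 5—6 disconnects 5 from 6; removing 8—3 disconnects 8 from 3; removing 1—7 disconnects 1 from 7; removing 4—8 disconnects 4 from 8 — these are bridges.
That makes 4 bridges.

4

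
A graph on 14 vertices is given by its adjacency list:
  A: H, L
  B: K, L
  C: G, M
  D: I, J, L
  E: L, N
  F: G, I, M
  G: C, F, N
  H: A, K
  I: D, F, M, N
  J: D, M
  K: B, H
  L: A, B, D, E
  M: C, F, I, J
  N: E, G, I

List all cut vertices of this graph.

Removing L increases the component count from 1 to 2, so L is a cut vertex.
By contrast removing D leaves 1 component; it is not a cut vertex. No other vertex is a cut vertex either.

L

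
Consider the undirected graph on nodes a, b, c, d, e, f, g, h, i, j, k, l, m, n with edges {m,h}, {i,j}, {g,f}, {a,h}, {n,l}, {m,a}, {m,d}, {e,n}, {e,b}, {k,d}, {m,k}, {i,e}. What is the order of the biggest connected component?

6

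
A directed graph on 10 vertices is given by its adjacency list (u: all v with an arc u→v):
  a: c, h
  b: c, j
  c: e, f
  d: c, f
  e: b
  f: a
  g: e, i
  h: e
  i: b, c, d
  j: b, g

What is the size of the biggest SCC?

{a, b, c, d, e, f, g, h, i, j} are all mutually reachable — one SCC of size 10.
The largest has 10 vertices.

10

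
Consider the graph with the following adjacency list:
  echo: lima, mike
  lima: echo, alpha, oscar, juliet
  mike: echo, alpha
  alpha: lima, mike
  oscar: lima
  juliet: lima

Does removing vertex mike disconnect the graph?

Deleting mike leaves 1 component (was 1) (its neighbors echo, alpha remain connected to each other), so mike is not a cut vertex.

No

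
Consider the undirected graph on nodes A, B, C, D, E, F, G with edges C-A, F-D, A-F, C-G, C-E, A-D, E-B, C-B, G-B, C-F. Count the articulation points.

1

Removing C increases the component count from 1 to 2, so C is a cut vertex.
By contrast removing D leaves 1 component; it is not a cut vertex. No other vertex is a cut vertex either.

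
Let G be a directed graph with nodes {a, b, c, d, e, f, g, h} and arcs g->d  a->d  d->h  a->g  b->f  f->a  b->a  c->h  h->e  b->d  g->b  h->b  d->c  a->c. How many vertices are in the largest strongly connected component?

7

{a, b, c, d, f, g, h} are all mutually reachable — one SCC of size 7.
{e} is an SCC by itself.
The largest has 7 vertices.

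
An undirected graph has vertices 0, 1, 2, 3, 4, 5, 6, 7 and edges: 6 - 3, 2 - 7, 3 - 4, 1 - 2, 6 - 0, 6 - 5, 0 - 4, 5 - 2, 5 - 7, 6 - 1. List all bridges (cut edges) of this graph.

The edges on the cycle 6-1-2-7-5-6 are not bridges since each lies on that cycle.
Every edge lies on some cycle, so there are no bridges.

none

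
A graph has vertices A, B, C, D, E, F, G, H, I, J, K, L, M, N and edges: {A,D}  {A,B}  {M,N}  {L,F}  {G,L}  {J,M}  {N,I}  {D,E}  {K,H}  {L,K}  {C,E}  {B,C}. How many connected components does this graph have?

3

Starting from I we can reach I, J, M, N. That is one component of size 4.
Starting from A we can reach A, B, C, D, E. That is one component of size 5.
Starting from F we can reach F, G, H, K, L. That is one component of size 5.
Total: 3 components.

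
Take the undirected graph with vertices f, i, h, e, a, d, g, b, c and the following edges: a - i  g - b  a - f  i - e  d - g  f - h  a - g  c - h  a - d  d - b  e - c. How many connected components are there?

Starting from a we can reach a, b, c, d, e, f, g, h, i. That is one component of size 9.
Total: 1 component.

1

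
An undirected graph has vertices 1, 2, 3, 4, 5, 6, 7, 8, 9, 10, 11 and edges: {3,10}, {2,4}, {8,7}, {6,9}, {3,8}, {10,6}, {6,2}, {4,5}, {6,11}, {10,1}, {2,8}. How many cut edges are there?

6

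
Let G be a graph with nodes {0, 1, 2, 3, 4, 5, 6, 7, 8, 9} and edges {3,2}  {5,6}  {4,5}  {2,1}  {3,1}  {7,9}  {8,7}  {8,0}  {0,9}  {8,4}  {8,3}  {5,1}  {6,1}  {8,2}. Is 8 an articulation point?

Yes

Deleting 8 raises the number of components from 1 to 2, so 8 is a cut vertex.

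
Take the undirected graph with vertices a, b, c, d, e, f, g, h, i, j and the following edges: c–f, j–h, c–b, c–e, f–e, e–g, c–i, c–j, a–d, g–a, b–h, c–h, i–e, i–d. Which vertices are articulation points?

Removing c increases the component count from 1 to 2, so c is a cut vertex.
By contrast removing i leaves 1 component; it is not a cut vertex. No other vertex is a cut vertex either.

c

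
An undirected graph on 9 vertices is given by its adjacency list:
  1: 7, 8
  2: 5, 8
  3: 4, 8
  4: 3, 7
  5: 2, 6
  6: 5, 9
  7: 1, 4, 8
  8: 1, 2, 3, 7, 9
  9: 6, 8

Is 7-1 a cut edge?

No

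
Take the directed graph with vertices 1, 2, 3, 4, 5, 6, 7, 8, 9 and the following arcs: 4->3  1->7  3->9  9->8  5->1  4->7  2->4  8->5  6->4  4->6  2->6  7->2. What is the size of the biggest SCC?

{1, 2, 3, 4, 5, 6, 7, 8, 9} are all mutually reachable — one SCC of size 9.
The largest has 9 vertices.

9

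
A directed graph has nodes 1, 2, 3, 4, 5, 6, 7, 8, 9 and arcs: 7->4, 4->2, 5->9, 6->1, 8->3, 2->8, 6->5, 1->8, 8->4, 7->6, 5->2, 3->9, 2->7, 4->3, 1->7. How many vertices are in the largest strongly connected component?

{1, 2, 4, 5, 6, 7, 8} are all mutually reachable — one SCC of size 7.
{3} is an SCC by itself.
{9} is an SCC by itself.
The largest has 7 vertices.

7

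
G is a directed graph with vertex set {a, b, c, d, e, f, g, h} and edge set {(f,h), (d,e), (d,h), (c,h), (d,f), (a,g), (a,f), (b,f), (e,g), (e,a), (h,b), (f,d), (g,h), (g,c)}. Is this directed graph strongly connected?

Yes

From a we can reach every vertex (a, b, c, d, e, f, g, h), and every vertex can reach a (a, b, c, d, e, f, g, h). So the whole graph is one strongly connected component.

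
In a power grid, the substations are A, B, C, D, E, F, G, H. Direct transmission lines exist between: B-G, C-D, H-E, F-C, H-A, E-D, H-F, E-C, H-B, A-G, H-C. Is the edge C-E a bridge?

No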